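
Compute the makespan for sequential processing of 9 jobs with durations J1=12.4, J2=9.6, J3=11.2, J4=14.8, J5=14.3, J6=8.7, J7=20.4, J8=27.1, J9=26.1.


Sequential makespan: sum all processing times
= 12.4 + 9.6 + 11.2 + 14.8 + 14.3 + 8.7 + 20.4 + 27.1 + 26.1
= 144.6 time units


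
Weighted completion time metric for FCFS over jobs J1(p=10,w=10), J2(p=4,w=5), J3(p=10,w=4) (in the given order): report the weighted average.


Completion times:
  J1: C=10, w×C=10×10=100
  J2: C=14, w×C=5×14=70
  J3: C=24, w×C=4×24=96
Sum w×C = 266
Sum w = 19
Weighted avg = 266/19
= 14.00


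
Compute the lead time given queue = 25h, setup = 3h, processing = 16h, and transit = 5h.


Lead time = queue + setup + processing + transit
= 25 + 3 + 16 + 5
= 49 hours


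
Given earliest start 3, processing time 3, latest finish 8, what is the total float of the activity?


EF = ES + duration = 3 + 3 = 6
LS = LF - duration = 8 - 3 = 5
Total Float = LF - EF = 8 - 6
(or LS - ES = 5 - 3)
= 2


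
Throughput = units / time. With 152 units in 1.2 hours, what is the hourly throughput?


Throughput = units / time
= 152 / 1.2
= 126.7 units/hour


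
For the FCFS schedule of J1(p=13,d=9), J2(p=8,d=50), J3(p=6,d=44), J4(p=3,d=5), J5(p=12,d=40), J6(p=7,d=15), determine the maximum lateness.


Lateness per job (L = C - d):
  J1: C=13, d=9, L=4
  J2: C=21, d=50, L=-29
  J3: C=27, d=44, L=-17
  J4: C=30, d=5, L=25
  J5: C=42, d=40, L=2
  J6: C=49, d=15, L=34
Lmax = max(4, -29, -17, 25, 2, 34)
= 34


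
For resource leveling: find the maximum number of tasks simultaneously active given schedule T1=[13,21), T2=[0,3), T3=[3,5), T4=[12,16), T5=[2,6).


Check each time point for overlaps:
  t=2: 2 tasks active (T2, T5)
Max concurrent = 2


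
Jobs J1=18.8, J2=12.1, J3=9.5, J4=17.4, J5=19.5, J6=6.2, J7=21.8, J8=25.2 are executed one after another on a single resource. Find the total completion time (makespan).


Sequential makespan: sum all processing times
= 18.8 + 12.1 + 9.5 + 17.4 + 19.5 + 6.2 + 21.8 + 25.2
= 130.5 time units


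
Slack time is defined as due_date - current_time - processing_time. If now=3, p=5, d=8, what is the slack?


Slack = due - current_time - processing
= 8 - 3 - 5
= 0


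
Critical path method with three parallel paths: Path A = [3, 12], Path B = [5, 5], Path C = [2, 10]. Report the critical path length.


Path A: 3 + 12 = 15
Path B: 5 + 5 = 10
Path C: 2 + 10 = 12
Critical path = longest = max(15, 10, 12)
= 15 (Path A)


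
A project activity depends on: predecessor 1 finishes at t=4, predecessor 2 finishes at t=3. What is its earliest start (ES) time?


ES = max of all predecessor completion times
Predecessors: [4, 3]
ES = max(4, 3)
= 4


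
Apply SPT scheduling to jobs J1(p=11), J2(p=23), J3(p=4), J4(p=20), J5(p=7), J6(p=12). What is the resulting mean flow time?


SPT order: J3 → J5 → J1 → J6 → J4 → J2
Completion times:
  J3: C=4
  J5: C=11
  J1: C=22
  J6: C=34
  J4: C=54
  J2: C=77
Sum = 202, n = 6
Mean flow = 202/6
= 33.67


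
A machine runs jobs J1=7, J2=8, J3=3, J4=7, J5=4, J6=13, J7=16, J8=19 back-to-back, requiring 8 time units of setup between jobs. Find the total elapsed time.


Makespan = Σ processing + (n-1) × setup
= (7 + 8 + 3 + 7 + 4 + 13 + 16 + 19) + (8-1)×8
= 77 + 56
= 133 time units


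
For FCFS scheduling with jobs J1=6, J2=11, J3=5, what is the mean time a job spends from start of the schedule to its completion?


Completion times:
  J1: completes at 6
  J2: completes at 17
  J3: completes at 22
Sum = 45
Average = 45/3
= 15.00


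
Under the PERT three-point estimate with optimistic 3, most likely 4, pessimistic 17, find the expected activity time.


te = (o + 4m + p) / 6
= (3 + 4×4 + 17) / 6
= (3 + 16 + 17) / 6
= 36 / 6
= 6.00


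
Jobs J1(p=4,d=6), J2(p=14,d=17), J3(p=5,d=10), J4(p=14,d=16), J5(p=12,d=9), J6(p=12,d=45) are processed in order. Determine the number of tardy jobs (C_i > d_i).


Completion vs due date:
  J1: C=4, d=6 → on time
  J2: C=18, d=17 → TARDY
  J3: C=23, d=10 → TARDY
  J4: C=37, d=16 → TARDY
  J5: C=49, d=9 → TARDY
  J6: C=61, d=45 → TARDY
Tardy jobs: J2, J3, J4, J5, J6
Count = 5


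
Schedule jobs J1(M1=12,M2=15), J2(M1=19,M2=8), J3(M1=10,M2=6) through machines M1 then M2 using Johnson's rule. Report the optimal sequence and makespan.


Johnson's rule:
Group 1 (M1≤M2, sort by M1): ['J1']
Group 2 (M1>M2, sort desc M2): ['J2', 'J3']
Sequence: J1 → J2 → J3
Makespan calculation:
  J1: M1 done=12, M2 done=27
  J2: M1 done=31, M2 done=39
  J3: M1 done=41, M2 done=47
= Sequence: J1 → J2 → J3, Makespan: 47


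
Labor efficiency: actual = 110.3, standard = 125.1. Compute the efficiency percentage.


Efficiency = (actual / standard) × 100
= (110.3 / 125.1) × 100
= 88.2%


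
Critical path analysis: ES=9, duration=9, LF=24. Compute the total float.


EF = ES + duration = 9 + 9 = 18
LS = LF - duration = 24 - 9 = 15
Total Float = LF - EF = 24 - 18
(or LS - ES = 15 - 9)
= 6


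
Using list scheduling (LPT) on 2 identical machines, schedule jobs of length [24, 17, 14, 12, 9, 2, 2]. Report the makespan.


Jobs (LPT sorted): [24, 17, 14, 12, 9, 2, 2]
Machines: 2
  J=24 → Machine 1 (load: 0+24=24)
  J=17 → Machine 2 (load: 0+17=17)
  J=14 → Machine 2 (load: 17+14=31)
  J=12 → Machine 1 (load: 24+12=36)
  J=9 → Machine 2 (load: 31+9=40)
  J=2 → Machine 1 (load: 36+2=38)
  J=2 → Machine 1 (load: 38+2=40)
Machine loads: [40, 40]
Makespan = max = 40 time units


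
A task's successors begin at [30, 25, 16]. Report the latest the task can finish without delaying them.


LF = min of all successor start times
Successors start at: [30, 25, 16]
LF = min(30, 25, 16)
= 16


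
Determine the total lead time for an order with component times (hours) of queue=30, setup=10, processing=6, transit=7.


Lead time = queue + setup + processing + transit
= 30 + 10 + 6 + 7
= 53 hours


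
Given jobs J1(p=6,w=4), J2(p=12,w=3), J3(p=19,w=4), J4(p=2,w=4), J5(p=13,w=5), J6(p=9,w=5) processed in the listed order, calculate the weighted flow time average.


Completion times:
  J1: C=6, w×C=4×6=24
  J2: C=18, w×C=3×18=54
  J3: C=37, w×C=4×37=148
  J4: C=39, w×C=4×39=156
  J5: C=52, w×C=5×52=260
  J6: C=61, w×C=5×61=305
Sum w×C = 947
Sum w = 25
Weighted avg = 947/25
= 37.88


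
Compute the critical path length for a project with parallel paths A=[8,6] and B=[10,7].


Path A: 8 + 6 = 14
Path B: 10 + 7 = 17
Critical path = longest = max(14, 17)
= 17 (Path B)


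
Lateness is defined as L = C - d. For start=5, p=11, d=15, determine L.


Completion = 5 + 11 = 16
Lateness = C - d = 16 - 15
= 1


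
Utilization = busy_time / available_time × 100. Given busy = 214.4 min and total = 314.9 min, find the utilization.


Utilization = busy / total × 100
= 214.4 / 314.9 × 100
= 68.1%


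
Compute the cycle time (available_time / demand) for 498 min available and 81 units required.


Cycle time = available time / demand
= 498 / 81
= 6.15 min/unit


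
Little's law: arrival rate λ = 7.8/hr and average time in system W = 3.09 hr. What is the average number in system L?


Little's law: L = λ × W
= 7.8 × 3.09
= 24.10


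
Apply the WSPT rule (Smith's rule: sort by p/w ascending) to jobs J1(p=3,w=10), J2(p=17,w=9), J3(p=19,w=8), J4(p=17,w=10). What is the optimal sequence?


WSPT (Smith's rule): sort by p/w ascending
  J1: p/w = 3/10 = 0.300
  J4: p/w = 17/10 = 1.700
  J2: p/w = 17/9 = 1.889
  J3: p/w = 19/8 = 2.375
Order: J1 → J4 → J2 → J3


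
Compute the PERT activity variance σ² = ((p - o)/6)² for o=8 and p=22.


σ² = ((p - o) / 6)² = (p - o)² / 36
= (22 - 8)² / 36
= 14² / 36
= 196 / 36
= 5.4444


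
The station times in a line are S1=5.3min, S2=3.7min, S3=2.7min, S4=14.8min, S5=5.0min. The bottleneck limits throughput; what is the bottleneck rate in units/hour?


Bottleneck = longest station time
Station times: [5.3, 3.7, 2.7, 14.8, 5.0]
Max = 14.8 min
Rate = 60 / 14.8
= 4.05 units/hour (bottleneck: 14.8min)


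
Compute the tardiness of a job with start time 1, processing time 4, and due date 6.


Completion = start + processing = 1 + 4 = 5
Tardiness = max(0, C - d) = max(0, 5 - 6)
= max(0, -1)
= 0


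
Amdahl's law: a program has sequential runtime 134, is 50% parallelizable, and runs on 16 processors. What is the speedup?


Amdahl's law: T_p = T × ((1-p) + p/N)
= 134 × ((1-0.5) + 0.5/16)
= 134 × (0.50 + 0.0312)
= 134 × 0.5312
= 71.19
Speedup = 134/71.19
= 1.88×


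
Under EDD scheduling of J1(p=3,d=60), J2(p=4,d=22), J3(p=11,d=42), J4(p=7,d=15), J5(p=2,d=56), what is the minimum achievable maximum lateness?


EDD order: J4 → J2 → J3 → J5 → J1
Completion and lateness:
  J4: C=7, d=15, L=7-15=-8
  J2: C=11, d=22, L=11-22=-11
  J3: C=22, d=42, L=22-42=-20
  J5: C=24, d=56, L=24-56=-32
  J1: C=27, d=60, L=27-60=-33
Lmax = max(-8, -11, -20, -32, -33)
= -8


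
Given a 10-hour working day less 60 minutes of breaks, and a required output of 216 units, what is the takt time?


Available = 10×60 - 60 = 540 min
Takt time = 540 / 216
= 2.50 min/unit


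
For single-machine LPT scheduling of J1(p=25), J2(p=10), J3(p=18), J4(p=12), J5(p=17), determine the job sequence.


LPT: sort by longest processing time first
  J1: p=25
  J3: p=18
  J5: p=17
  J4: p=12
  J2: p=10
Order: J1 → J3 → J5 → J4 → J2


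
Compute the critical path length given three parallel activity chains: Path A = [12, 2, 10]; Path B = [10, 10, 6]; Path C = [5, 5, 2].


Path A: 12 + 2 + 10 = 24
Path B: 10 + 10 + 6 = 26
Path C: 5 + 5 + 2 = 12
Critical path = longest = max(24, 26, 12)
= 26 (Path B)


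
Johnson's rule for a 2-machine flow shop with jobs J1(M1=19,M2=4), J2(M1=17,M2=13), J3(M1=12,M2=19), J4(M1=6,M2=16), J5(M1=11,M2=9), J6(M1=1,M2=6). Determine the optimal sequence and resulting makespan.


Johnson's rule:
Group 1 (M1≤M2, sort by M1): ['J6', 'J4', 'J3']
Group 2 (M1>M2, sort desc M2): ['J2', 'J5', 'J1']
Sequence: J6 → J4 → J3 → J2 → J5 → J1
Makespan calculation:
  J6: M1 done=1, M2 done=7
  J4: M1 done=7, M2 done=23
  J3: M1 done=19, M2 done=42
  J2: M1 done=36, M2 done=55
  J5: M1 done=47, M2 done=64
  J1: M1 done=66, M2 done=70
= Sequence: J6 → J4 → J3 → J2 → J5 → J1, Makespan: 70


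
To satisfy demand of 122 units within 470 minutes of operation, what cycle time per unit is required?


Cycle time = available time / demand
= 470 / 122
= 3.85 min/unit


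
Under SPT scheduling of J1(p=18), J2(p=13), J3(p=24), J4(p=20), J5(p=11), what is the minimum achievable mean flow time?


SPT order: J5 → J2 → J1 → J4 → J3
Completion times:
  J5: C=11
  J2: C=24
  J1: C=42
  J4: C=62
  J3: C=86
Sum = 225, n = 5
Mean flow = 225/5
= 45.00


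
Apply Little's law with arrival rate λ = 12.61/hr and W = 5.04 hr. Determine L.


Little's law: L = λ × W
= 12.61 × 5.04
= 63.55


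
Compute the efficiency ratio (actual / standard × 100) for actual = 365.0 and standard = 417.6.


Efficiency = (actual / standard) × 100
= (365.0 / 417.6) × 100
= 87.4%


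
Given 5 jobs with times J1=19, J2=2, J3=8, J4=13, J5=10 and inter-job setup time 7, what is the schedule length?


Makespan = Σ processing + (n-1) × setup
= (19 + 2 + 8 + 13 + 10) + (5-1)×7
= 52 + 28
= 80 time units


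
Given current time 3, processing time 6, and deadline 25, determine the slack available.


Slack = due - current_time - processing
= 25 - 3 - 6
= 16


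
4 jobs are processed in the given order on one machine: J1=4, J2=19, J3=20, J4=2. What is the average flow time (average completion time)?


Completion times:
  J1: completes at 4
  J2: completes at 23
  J3: completes at 43
  J4: completes at 45
Sum = 115
Average = 115/4
= 28.75


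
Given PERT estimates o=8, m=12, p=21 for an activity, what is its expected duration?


te = (o + 4m + p) / 6
= (8 + 4×12 + 21) / 6
= (8 + 48 + 21) / 6
= 77 / 6
= 12.83


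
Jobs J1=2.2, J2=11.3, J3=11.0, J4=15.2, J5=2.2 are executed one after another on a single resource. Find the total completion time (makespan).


Sequential makespan: sum all processing times
= 2.2 + 11.3 + 11.0 + 15.2 + 2.2
= 41.9 time units


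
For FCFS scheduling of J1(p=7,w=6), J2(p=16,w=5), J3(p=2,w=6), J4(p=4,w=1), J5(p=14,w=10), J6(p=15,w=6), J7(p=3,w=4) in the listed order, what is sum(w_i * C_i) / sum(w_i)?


Completion times:
  J1: C=7, w×C=6×7=42
  J2: C=23, w×C=5×23=115
  J3: C=25, w×C=6×25=150
  J4: C=29, w×C=1×29=29
  J5: C=43, w×C=10×43=430
  J6: C=58, w×C=6×58=348
  J7: C=61, w×C=4×61=244
Sum w×C = 1358
Sum w = 38
Weighted avg = 1358/38
= 35.74


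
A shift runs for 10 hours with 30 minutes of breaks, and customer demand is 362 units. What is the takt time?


Available = 10×60 - 30 = 570 min
Takt time = 570 / 362
= 1.57 min/unit


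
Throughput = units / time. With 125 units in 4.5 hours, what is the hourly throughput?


Throughput = units / time
= 125 / 4.5
= 27.8 units/hour


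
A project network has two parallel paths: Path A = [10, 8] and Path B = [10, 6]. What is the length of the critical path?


Path A: 10 + 8 = 18
Path B: 10 + 6 = 16
Critical path = longest = max(18, 16)
= 18 (Path A)


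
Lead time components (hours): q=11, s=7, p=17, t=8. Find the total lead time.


Lead time = queue + setup + processing + transit
= 11 + 7 + 17 + 8
= 43 hours


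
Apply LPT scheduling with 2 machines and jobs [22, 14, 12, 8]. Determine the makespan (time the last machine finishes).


Jobs (LPT sorted): [22, 14, 12, 8]
Machines: 2
  J=22 → Machine 1 (load: 0+22=22)
  J=14 → Machine 2 (load: 0+14=14)
  J=12 → Machine 2 (load: 14+12=26)
  J=8 → Machine 1 (load: 22+8=30)
Machine loads: [30, 26]
Makespan = max = 30 time units


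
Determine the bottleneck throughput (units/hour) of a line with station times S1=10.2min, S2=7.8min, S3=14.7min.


Bottleneck = longest station time
Station times: [10.2, 7.8, 14.7]
Max = 14.7 min
Rate = 60 / 14.7
= 4.08 units/hour (bottleneck: 14.7min)


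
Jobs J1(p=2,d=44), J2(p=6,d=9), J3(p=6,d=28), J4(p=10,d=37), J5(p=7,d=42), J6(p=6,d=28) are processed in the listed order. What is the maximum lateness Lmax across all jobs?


Lateness per job (L = C - d):
  J1: C=2, d=44, L=-42
  J2: C=8, d=9, L=-1
  J3: C=14, d=28, L=-14
  J4: C=24, d=37, L=-13
  J5: C=31, d=42, L=-11
  J6: C=37, d=28, L=9
Lmax = max(-42, -1, -14, -13, -11, 9)
= 9


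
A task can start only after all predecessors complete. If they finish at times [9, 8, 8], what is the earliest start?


ES = max of all predecessor completion times
Predecessors: [9, 8, 8]
ES = max(9, 8, 8)
= 9


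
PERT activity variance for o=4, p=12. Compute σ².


σ² = ((p - o) / 6)² = (p - o)² / 36
= (12 - 4)² / 36
= 8² / 36
= 64 / 36
= 1.7778


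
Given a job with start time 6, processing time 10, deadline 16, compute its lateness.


Completion = 6 + 10 = 16
Lateness = C - d = 16 - 16
= 0


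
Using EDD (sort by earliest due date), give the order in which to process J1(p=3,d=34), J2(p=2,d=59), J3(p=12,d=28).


EDD: sort by earliest due date
  J3: d=28, p=12
  J1: d=34, p=3
  J2: d=59, p=2
Order: J3 → J1 → J2


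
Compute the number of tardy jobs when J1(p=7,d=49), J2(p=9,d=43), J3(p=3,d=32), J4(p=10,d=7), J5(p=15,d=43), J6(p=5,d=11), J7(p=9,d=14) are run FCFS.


Completion vs due date:
  J1: C=7, d=49 → on time
  J2: C=16, d=43 → on time
  J3: C=19, d=32 → on time
  J4: C=29, d=7 → TARDY
  J5: C=44, d=43 → TARDY
  J6: C=49, d=11 → TARDY
  J7: C=58, d=14 → TARDY
Tardy jobs: J4, J5, J6, J7
Count = 4


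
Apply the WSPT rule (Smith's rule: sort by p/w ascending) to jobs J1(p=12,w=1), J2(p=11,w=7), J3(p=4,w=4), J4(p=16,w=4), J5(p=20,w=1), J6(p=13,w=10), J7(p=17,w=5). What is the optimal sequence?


WSPT (Smith's rule): sort by p/w ascending
  J3: p/w = 4/4 = 1.000
  J6: p/w = 13/10 = 1.300
  J2: p/w = 11/7 = 1.571
  J7: p/w = 17/5 = 3.400
  J4: p/w = 16/4 = 4.000
  J1: p/w = 12/1 = 12.000
  J5: p/w = 20/1 = 20.000
Order: J3 → J6 → J2 → J7 → J4 → J1 → J5


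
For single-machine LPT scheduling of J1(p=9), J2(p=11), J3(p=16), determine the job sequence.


LPT: sort by longest processing time first
  J3: p=16
  J2: p=11
  J1: p=9
Order: J3 → J2 → J1


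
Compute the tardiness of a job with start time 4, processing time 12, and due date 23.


Completion = start + processing = 4 + 12 = 16
Tardiness = max(0, C - d) = max(0, 16 - 23)
= max(0, -7)
= 0


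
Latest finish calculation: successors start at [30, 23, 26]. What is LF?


LF = min of all successor start times
Successors start at: [30, 23, 26]
LF = min(30, 23, 26)
= 23


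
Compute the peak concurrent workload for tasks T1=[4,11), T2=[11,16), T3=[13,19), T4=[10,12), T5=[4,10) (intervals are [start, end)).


Check each time point for overlaps:
  t=4: 2 tasks active (T1, T5)
Max concurrent = 2


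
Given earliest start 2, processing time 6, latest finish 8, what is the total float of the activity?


EF = ES + duration = 2 + 6 = 8
LS = LF - duration = 8 - 6 = 2
Total Float = LF - EF = 8 - 8
(or LS - ES = 2 - 2)
= 0


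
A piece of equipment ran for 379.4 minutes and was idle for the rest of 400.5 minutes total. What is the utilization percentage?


Utilization = busy / total × 100
= 379.4 / 400.5 × 100
= 94.7%


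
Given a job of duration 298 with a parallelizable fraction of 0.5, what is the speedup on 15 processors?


Amdahl's law: T_p = T × ((1-p) + p/N)
= 298 × ((1-0.5) + 0.5/15)
= 298 × (0.50 + 0.0333)
= 298 × 0.5333
= 158.93
Speedup = 298/158.93
= 1.88×


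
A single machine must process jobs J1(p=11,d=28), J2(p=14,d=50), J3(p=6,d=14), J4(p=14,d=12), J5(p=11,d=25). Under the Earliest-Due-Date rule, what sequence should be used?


EDD: sort by earliest due date
  J4: d=12, p=14
  J3: d=14, p=6
  J5: d=25, p=11
  J1: d=28, p=11
  J2: d=50, p=14
Order: J4 → J3 → J5 → J1 → J2


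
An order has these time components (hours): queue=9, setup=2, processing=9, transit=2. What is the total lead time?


Lead time = queue + setup + processing + transit
= 9 + 2 + 9 + 2
= 22 hours


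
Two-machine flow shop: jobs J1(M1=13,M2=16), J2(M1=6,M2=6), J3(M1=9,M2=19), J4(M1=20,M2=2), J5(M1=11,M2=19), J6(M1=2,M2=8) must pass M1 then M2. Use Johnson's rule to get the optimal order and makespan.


Johnson's rule:
Group 1 (M1≤M2, sort by M1): ['J6', 'J2', 'J3', 'J5', 'J1']
Group 2 (M1>M2, sort desc M2): ['J4']
Sequence: J6 → J2 → J3 → J5 → J1 → J4
Makespan calculation:
  J6: M1 done=2, M2 done=10
  J2: M1 done=8, M2 done=16
  J3: M1 done=17, M2 done=36
  J5: M1 done=28, M2 done=55
  J1: M1 done=41, M2 done=71
  J4: M1 done=61, M2 done=73
= Sequence: J6 → J2 → J3 → J5 → J1 → J4, Makespan: 73


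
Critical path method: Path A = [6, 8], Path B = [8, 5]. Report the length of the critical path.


Path A: 6 + 8 = 14
Path B: 8 + 5 = 13
Critical path = longest = max(14, 13)
= 14 (Path A)


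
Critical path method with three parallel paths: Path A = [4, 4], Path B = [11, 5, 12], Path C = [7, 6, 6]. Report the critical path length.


Path A: 4 + 4 = 8
Path B: 11 + 5 + 12 = 28
Path C: 7 + 6 + 6 = 19
Critical path = longest = max(8, 28, 19)
= 28 (Path B)


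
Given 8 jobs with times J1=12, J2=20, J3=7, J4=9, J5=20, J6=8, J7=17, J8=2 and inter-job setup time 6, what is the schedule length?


Makespan = Σ processing + (n-1) × setup
= (12 + 20 + 7 + 9 + 20 + 8 + 17 + 2) + (8-1)×6
= 95 + 42
= 137 time units


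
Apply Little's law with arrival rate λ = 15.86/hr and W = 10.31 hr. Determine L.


Little's law: L = λ × W
= 15.86 × 10.31
= 163.52


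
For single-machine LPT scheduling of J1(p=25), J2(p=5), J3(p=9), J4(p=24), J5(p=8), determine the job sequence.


LPT: sort by longest processing time first
  J1: p=25
  J4: p=24
  J3: p=9
  J5: p=8
  J2: p=5
Order: J1 → J4 → J3 → J5 → J2


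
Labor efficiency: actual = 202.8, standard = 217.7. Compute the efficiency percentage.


Efficiency = (actual / standard) × 100
= (202.8 / 217.7) × 100
= 93.2%


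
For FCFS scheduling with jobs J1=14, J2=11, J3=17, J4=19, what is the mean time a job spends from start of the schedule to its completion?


Completion times:
  J1: completes at 14
  J2: completes at 25
  J3: completes at 42
  J4: completes at 61
Sum = 142
Average = 142/4
= 35.50


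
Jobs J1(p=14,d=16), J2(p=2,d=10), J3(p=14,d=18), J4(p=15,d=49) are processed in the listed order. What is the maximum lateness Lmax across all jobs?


Lateness per job (L = C - d):
  J1: C=14, d=16, L=-2
  J2: C=16, d=10, L=6
  J3: C=30, d=18, L=12
  J4: C=45, d=49, L=-4
Lmax = max(-2, 6, 12, -4)
= 12


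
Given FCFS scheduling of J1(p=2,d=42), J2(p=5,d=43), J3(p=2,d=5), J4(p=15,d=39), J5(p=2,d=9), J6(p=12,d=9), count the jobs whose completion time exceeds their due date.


Completion vs due date:
  J1: C=2, d=42 → on time
  J2: C=7, d=43 → on time
  J3: C=9, d=5 → TARDY
  J4: C=24, d=39 → on time
  J5: C=26, d=9 → TARDY
  J6: C=38, d=9 → TARDY
Tardy jobs: J3, J5, J6
Count = 3


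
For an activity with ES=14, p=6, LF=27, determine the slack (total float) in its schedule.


EF = ES + duration = 14 + 6 = 20
LS = LF - duration = 27 - 6 = 21
Total Float = LF - EF = 27 - 20
(or LS - ES = 21 - 14)
= 7


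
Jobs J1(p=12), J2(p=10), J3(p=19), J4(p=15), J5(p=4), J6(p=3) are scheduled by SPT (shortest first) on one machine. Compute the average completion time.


SPT order: J6 → J5 → J2 → J1 → J4 → J3
Completion times:
  J6: C=3
  J5: C=7
  J2: C=17
  J1: C=29
  J4: C=44
  J3: C=63
Sum = 163, n = 6
Mean flow = 163/6
= 27.17


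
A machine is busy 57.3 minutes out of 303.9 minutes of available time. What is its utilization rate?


Utilization = busy / total × 100
= 57.3 / 303.9 × 100
= 18.9%


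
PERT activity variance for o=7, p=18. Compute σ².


σ² = ((p - o) / 6)² = (p - o)² / 36
= (18 - 7)² / 36
= 11² / 36
= 121 / 36
= 3.3611


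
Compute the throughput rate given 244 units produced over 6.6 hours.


Throughput = units / time
= 244 / 6.6
= 37.0 units/hour


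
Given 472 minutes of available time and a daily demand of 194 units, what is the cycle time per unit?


Cycle time = available time / demand
= 472 / 194
= 2.43 min/unit


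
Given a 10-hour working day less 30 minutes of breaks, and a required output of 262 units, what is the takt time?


Available = 10×60 - 30 = 570 min
Takt time = 570 / 262
= 2.18 min/unit


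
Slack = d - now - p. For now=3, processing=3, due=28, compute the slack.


Slack = due - current_time - processing
= 28 - 3 - 3
= 22


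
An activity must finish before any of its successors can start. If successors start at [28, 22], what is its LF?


LF = min of all successor start times
Successors start at: [28, 22]
LF = min(28, 22)
= 22


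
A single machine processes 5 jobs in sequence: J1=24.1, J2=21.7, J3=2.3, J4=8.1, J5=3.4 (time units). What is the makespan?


Sequential makespan: sum all processing times
= 24.1 + 21.7 + 2.3 + 8.1 + 3.4
= 59.6 time units


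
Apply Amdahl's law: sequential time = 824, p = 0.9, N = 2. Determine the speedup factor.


Amdahl's law: T_p = T × ((1-p) + p/N)
= 824 × ((1-0.9) + 0.9/2)
= 824 × (0.10 + 0.4500)
= 824 × 0.5500
= 453.20
Speedup = 824/453.20
= 1.82×


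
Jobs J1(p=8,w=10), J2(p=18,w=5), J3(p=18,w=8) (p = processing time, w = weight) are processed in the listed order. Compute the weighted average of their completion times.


Completion times:
  J1: C=8, w×C=10×8=80
  J2: C=26, w×C=5×26=130
  J3: C=44, w×C=8×44=352
Sum w×C = 562
Sum w = 23
Weighted avg = 562/23
= 24.43


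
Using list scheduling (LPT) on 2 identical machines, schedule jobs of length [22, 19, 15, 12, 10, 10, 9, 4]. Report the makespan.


Jobs (LPT sorted): [22, 19, 15, 12, 10, 10, 9, 4]
Machines: 2
  J=22 → Machine 1 (load: 0+22=22)
  J=19 → Machine 2 (load: 0+19=19)
  J=15 → Machine 2 (load: 19+15=34)
  J=12 → Machine 1 (load: 22+12=34)
  J=10 → Machine 1 (load: 34+10=44)
  J=10 → Machine 2 (load: 34+10=44)
  J=9 → Machine 1 (load: 44+9=53)
  J=4 → Machine 2 (load: 44+4=48)
Machine loads: [53, 48]
Makespan = max = 53 time units


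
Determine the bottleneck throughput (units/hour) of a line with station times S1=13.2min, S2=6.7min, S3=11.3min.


Bottleneck = longest station time
Station times: [13.2, 6.7, 11.3]
Max = 13.2 min
Rate = 60 / 13.2
= 4.55 units/hour (bottleneck: 13.2min)


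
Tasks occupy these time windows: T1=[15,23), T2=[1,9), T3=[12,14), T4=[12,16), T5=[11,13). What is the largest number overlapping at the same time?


Check each time point for overlaps:
  t=12: 3 tasks active (T3, T4, T5)
Max concurrent = 3


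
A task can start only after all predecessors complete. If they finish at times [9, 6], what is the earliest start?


ES = max of all predecessor completion times
Predecessors: [9, 6]
ES = max(9, 6)
= 9


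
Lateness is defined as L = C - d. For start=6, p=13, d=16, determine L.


Completion = 6 + 13 = 19
Lateness = C - d = 19 - 16
= 3


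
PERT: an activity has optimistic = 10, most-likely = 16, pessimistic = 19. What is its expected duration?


te = (o + 4m + p) / 6
= (10 + 4×16 + 19) / 6
= (10 + 64 + 19) / 6
= 93 / 6
= 15.50


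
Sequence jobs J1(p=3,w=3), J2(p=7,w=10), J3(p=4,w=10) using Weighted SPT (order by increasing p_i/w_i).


WSPT (Smith's rule): sort by p/w ascending
  J3: p/w = 4/10 = 0.400
  J2: p/w = 7/10 = 0.700
  J1: p/w = 3/3 = 1.000
Order: J3 → J2 → J1


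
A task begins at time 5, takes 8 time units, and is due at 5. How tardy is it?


Completion = start + processing = 5 + 8 = 13
Tardiness = max(0, C - d) = max(0, 13 - 5)
= max(0, 8)
= 8


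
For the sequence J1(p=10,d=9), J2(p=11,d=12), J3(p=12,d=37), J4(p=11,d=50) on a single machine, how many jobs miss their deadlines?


Completion vs due date:
  J1: C=10, d=9 → TARDY
  J2: C=21, d=12 → TARDY
  J3: C=33, d=37 → on time
  J4: C=44, d=50 → on time
Tardy jobs: J1, J2
Count = 2


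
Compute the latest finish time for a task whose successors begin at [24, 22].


LF = min of all successor start times
Successors start at: [24, 22]
LF = min(24, 22)
= 22


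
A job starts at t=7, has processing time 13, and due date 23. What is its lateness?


Completion = 7 + 13 = 20
Lateness = C - d = 20 - 23
= -3


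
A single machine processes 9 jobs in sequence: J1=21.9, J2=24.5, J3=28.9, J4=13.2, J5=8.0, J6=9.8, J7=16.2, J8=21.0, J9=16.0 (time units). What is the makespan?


Sequential makespan: sum all processing times
= 21.9 + 24.5 + 28.9 + 13.2 + 8.0 + 9.8 + 16.2 + 21.0 + 16.0
= 159.5 time units


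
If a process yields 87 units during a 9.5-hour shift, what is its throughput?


Throughput = units / time
= 87 / 9.5
= 9.2 units/hour


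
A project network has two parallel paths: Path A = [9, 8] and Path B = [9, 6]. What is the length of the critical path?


Path A: 9 + 8 = 17
Path B: 9 + 6 = 15
Critical path = longest = max(17, 15)
= 17 (Path A)


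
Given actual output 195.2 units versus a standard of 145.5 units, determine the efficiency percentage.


Efficiency = (actual / standard) × 100
= (195.2 / 145.5) × 100
= 134.2%


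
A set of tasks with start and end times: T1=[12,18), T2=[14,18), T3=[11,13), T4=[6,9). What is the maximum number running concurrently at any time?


Check each time point for overlaps:
  t=12: 2 tasks active (T1, T3)
Max concurrent = 2


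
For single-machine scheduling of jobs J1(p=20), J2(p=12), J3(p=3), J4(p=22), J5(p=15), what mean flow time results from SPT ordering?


SPT order: J3 → J2 → J5 → J1 → J4
Completion times:
  J3: C=3
  J2: C=15
  J5: C=30
  J1: C=50
  J4: C=72
Sum = 170, n = 5
Mean flow = 170/5
= 34.00


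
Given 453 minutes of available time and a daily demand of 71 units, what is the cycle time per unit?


Cycle time = available time / demand
= 453 / 71
= 6.38 min/unit


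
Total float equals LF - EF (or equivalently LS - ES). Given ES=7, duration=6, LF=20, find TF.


EF = ES + duration = 7 + 6 = 13
LS = LF - duration = 20 - 6 = 14
Total Float = LF - EF = 20 - 13
(or LS - ES = 14 - 7)
= 7


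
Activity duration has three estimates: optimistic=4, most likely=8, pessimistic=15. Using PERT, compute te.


te = (o + 4m + p) / 6
= (4 + 4×8 + 15) / 6
= (4 + 32 + 15) / 6
= 51 / 6
= 8.50


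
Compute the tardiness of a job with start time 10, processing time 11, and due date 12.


Completion = start + processing = 10 + 11 = 21
Tardiness = max(0, C - d) = max(0, 21 - 12)
= max(0, 9)
= 9


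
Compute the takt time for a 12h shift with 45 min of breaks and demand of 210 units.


Available = 12×60 - 45 = 675 min
Takt time = 675 / 210
= 3.21 min/unit


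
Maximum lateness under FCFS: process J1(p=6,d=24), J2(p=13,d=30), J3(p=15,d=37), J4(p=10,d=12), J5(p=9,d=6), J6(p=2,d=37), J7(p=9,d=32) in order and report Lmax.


Lateness per job (L = C - d):
  J1: C=6, d=24, L=-18
  J2: C=19, d=30, L=-11
  J3: C=34, d=37, L=-3
  J4: C=44, d=12, L=32
  J5: C=53, d=6, L=47
  J6: C=55, d=37, L=18
  J7: C=64, d=32, L=32
Lmax = max(-18, -11, -3, 32, 47, 18, 32)
= 47


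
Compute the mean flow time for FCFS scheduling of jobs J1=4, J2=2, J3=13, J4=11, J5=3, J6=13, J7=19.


Completion times:
  J1: completes at 4
  J2: completes at 6
  J3: completes at 19
  J4: completes at 30
  J5: completes at 33
  J6: completes at 46
  J7: completes at 65
Sum = 203
Average = 203/7
= 29.00


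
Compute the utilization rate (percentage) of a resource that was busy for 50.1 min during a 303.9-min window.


Utilization = busy / total × 100
= 50.1 / 303.9 × 100
= 16.5%


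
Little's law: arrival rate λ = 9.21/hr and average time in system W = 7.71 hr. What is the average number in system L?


Little's law: L = λ × W
= 9.21 × 7.71
= 71.01


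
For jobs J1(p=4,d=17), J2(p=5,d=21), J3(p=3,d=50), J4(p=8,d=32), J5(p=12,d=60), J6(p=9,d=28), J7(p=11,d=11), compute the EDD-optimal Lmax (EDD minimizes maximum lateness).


EDD order: J7 → J1 → J2 → J6 → J4 → J3 → J5
Completion and lateness:
  J7: C=11, d=11, L=11-11=0
  J1: C=15, d=17, L=15-17=-2
  J2: C=20, d=21, L=20-21=-1
  J6: C=29, d=28, L=29-28=1
  J4: C=37, d=32, L=37-32=5
  J3: C=40, d=50, L=40-50=-10
  J5: C=52, d=60, L=52-60=-8
Lmax = max(0, -2, -1, 1, 5, -10, -8)
= 5


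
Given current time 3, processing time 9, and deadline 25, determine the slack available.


Slack = due - current_time - processing
= 25 - 3 - 9
= 13


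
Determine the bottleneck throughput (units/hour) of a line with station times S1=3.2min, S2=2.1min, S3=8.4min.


Bottleneck = longest station time
Station times: [3.2, 2.1, 8.4]
Max = 8.4 min
Rate = 60 / 8.4
= 7.14 units/hour (bottleneck: 8.4min)


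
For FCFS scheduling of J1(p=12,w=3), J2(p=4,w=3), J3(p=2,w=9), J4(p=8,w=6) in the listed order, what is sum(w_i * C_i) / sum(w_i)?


Completion times:
  J1: C=12, w×C=3×12=36
  J2: C=16, w×C=3×16=48
  J3: C=18, w×C=9×18=162
  J4: C=26, w×C=6×26=156
Sum w×C = 402
Sum w = 21
Weighted avg = 402/21
= 19.14


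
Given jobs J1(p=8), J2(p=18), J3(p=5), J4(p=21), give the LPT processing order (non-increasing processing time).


LPT: sort by longest processing time first
  J4: p=21
  J2: p=18
  J1: p=8
  J3: p=5
Order: J4 → J2 → J1 → J3


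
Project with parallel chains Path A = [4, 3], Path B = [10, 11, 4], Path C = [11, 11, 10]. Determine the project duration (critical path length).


Path A: 4 + 3 = 7
Path B: 10 + 11 + 4 = 25
Path C: 11 + 11 + 10 = 32
Critical path = longest = max(7, 25, 32)
= 32 (Path C)


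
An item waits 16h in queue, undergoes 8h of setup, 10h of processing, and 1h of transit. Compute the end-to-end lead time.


Lead time = queue + setup + processing + transit
= 16 + 8 + 10 + 1
= 35 hours


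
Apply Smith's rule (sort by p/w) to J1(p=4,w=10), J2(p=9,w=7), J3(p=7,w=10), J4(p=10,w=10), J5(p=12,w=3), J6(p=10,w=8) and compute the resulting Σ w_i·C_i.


WSPT order (by p/w): J1 → J3 → J4 → J6 → J2 → J5
  J1: C=4, w·C=10×4=40
  J3: C=11, w·C=10×11=110
  J4: C=21, w·C=10×21=210
  J6: C=31, w·C=8×31=248
  J2: C=40, w·C=7×40=280
  J5: C=52, w·C=3×52=156
Σ w·C = 1044
= 1044


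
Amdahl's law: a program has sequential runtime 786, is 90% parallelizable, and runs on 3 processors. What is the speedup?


Amdahl's law: T_p = T × ((1-p) + p/N)
= 786 × ((1-0.9) + 0.9/3)
= 786 × (0.10 + 0.3000)
= 786 × 0.4000
= 314.40
Speedup = 786/314.40
= 2.50×


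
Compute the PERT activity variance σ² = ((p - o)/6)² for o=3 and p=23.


σ² = ((p - o) / 6)² = (p - o)² / 36
= (23 - 3)² / 36
= 20² / 36
= 400 / 36
= 11.1111


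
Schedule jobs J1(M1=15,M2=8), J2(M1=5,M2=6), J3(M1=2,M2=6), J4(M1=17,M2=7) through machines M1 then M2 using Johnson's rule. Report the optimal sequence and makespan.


Johnson's rule:
Group 1 (M1≤M2, sort by M1): ['J3', 'J2']
Group 2 (M1>M2, sort desc M2): ['J1', 'J4']
Sequence: J3 → J2 → J1 → J4
Makespan calculation:
  J3: M1 done=2, M2 done=8
  J2: M1 done=7, M2 done=14
  J1: M1 done=22, M2 done=30
  J4: M1 done=39, M2 done=46
= Sequence: J3 → J2 → J1 → J4, Makespan: 46


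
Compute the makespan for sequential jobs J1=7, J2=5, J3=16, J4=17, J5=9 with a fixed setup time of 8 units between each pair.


Makespan = Σ processing + (n-1) × setup
= (7 + 5 + 16 + 17 + 9) + (5-1)×8
= 54 + 32
= 86 time units


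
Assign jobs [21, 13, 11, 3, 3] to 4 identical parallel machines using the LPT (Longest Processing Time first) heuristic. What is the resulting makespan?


Jobs (LPT sorted): [21, 13, 11, 3, 3]
Machines: 4
  J=21 → Machine 1 (load: 0+21=21)
  J=13 → Machine 2 (load: 0+13=13)
  J=11 → Machine 3 (load: 0+11=11)
  J=3 → Machine 4 (load: 0+3=3)
  J=3 → Machine 4 (load: 3+3=6)
Machine loads: [21, 13, 11, 6]
Makespan = max = 21 time units


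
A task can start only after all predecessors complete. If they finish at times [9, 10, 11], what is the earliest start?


ES = max of all predecessor completion times
Predecessors: [9, 10, 11]
ES = max(9, 10, 11)
= 11


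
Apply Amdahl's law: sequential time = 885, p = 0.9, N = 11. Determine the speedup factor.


Amdahl's law: T_p = T × ((1-p) + p/N)
= 885 × ((1-0.9) + 0.9/11)
= 885 × (0.10 + 0.0818)
= 885 × 0.1818
= 160.91
Speedup = 885/160.91
= 5.50×


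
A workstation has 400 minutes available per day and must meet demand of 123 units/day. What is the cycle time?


Cycle time = available time / demand
= 400 / 123
= 3.25 min/unit


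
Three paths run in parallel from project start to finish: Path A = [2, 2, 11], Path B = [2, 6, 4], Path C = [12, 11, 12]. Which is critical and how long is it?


Path A: 2 + 2 + 11 = 15
Path B: 2 + 6 + 4 = 12
Path C: 12 + 11 + 12 = 35
Critical path = longest = max(15, 12, 35)
= 35 (Path C)


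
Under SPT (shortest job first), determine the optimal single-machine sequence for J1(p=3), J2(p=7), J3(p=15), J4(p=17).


SPT: sort by shortest processing time
  J1: p=3
  J2: p=7
  J3: p=15
  J4: p=17
Order: J1 → J2 → J3 → J4


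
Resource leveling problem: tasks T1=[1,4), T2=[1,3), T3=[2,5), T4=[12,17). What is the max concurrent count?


Check each time point for overlaps:
  t=2: 3 tasks active (T1, T2, T3)
Max concurrent = 3


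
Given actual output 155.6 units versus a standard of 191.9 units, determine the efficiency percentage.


Efficiency = (actual / standard) × 100
= (155.6 / 191.9) × 100
= 81.1%


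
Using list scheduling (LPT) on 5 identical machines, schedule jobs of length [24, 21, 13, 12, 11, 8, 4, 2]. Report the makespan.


Jobs (LPT sorted): [24, 21, 13, 12, 11, 8, 4, 2]
Machines: 5
  J=24 → Machine 1 (load: 0+24=24)
  J=21 → Machine 2 (load: 0+21=21)
  J=13 → Machine 3 (load: 0+13=13)
  J=12 → Machine 4 (load: 0+12=12)
  J=11 → Machine 5 (load: 0+11=11)
  J=8 → Machine 5 (load: 11+8=19)
  J=4 → Machine 4 (load: 12+4=16)
  J=2 → Machine 3 (load: 13+2=15)
Machine loads: [24, 21, 15, 16, 19]
Makespan = max = 24 time units


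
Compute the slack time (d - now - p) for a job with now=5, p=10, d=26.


Slack = due - current_time - processing
= 26 - 5 - 10
= 11


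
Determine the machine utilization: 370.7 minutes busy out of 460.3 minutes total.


Utilization = busy / total × 100
= 370.7 / 460.3 × 100
= 80.5%


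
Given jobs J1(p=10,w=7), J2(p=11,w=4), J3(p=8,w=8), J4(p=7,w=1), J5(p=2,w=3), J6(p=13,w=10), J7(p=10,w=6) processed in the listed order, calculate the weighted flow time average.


Completion times:
  J1: C=10, w×C=7×10=70
  J2: C=21, w×C=4×21=84
  J3: C=29, w×C=8×29=232
  J4: C=36, w×C=1×36=36
  J5: C=38, w×C=3×38=114
  J6: C=51, w×C=10×51=510
  J7: C=61, w×C=6×61=366
Sum w×C = 1412
Sum w = 39
Weighted avg = 1412/39
= 36.21


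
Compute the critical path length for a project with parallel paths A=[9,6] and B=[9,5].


Path A: 9 + 6 = 15
Path B: 9 + 5 = 14
Critical path = longest = max(15, 14)
= 15 (Path A)


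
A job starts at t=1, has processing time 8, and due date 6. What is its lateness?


Completion = 1 + 8 = 9
Lateness = C - d = 9 - 6
= 3


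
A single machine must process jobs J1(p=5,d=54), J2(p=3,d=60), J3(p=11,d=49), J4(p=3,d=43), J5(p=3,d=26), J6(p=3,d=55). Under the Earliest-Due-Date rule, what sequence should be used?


EDD: sort by earliest due date
  J5: d=26, p=3
  J4: d=43, p=3
  J3: d=49, p=11
  J1: d=54, p=5
  J6: d=55, p=3
  J2: d=60, p=3
Order: J5 → J4 → J3 → J1 → J6 → J2


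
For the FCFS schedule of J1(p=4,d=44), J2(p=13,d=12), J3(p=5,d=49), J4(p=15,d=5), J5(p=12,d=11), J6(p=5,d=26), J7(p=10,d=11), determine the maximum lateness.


Lateness per job (L = C - d):
  J1: C=4, d=44, L=-40
  J2: C=17, d=12, L=5
  J3: C=22, d=49, L=-27
  J4: C=37, d=5, L=32
  J5: C=49, d=11, L=38
  J6: C=54, d=26, L=28
  J7: C=64, d=11, L=53
Lmax = max(-40, 5, -27, 32, 38, 28, 53)
= 53


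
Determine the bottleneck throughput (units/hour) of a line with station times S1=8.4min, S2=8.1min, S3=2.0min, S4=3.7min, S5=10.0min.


Bottleneck = longest station time
Station times: [8.4, 8.1, 2.0, 3.7, 10.0]
Max = 10.0 min
Rate = 60 / 10.0
= 6.00 units/hour (bottleneck: 10.0min)


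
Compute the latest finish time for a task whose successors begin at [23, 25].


LF = min of all successor start times
Successors start at: [23, 25]
LF = min(23, 25)
= 23


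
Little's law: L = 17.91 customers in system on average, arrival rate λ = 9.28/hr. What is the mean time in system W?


Little's law: L = λW → W = L / λ
= 17.91 / 9.28
= 1.93 hours


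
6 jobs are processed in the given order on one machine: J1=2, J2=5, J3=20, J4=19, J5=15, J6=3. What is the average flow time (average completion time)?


Completion times:
  J1: completes at 2
  J2: completes at 7
  J3: completes at 27
  J4: completes at 46
  J5: completes at 61
  J6: completes at 64
Sum = 207
Average = 207/6
= 34.50


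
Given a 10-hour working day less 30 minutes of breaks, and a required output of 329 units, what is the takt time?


Available = 10×60 - 30 = 570 min
Takt time = 570 / 329
= 1.73 min/unit


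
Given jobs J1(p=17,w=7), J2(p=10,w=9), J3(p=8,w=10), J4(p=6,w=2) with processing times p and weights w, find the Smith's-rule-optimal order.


WSPT (Smith's rule): sort by p/w ascending
  J3: p/w = 8/10 = 0.800
  J2: p/w = 10/9 = 1.111
  J1: p/w = 17/7 = 2.429
  J4: p/w = 6/2 = 3.000
Order: J3 → J2 → J1 → J4


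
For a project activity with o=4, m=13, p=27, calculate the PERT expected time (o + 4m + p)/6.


te = (o + 4m + p) / 6
= (4 + 4×13 + 27) / 6
= (4 + 52 + 27) / 6
= 83 / 6
= 13.83
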